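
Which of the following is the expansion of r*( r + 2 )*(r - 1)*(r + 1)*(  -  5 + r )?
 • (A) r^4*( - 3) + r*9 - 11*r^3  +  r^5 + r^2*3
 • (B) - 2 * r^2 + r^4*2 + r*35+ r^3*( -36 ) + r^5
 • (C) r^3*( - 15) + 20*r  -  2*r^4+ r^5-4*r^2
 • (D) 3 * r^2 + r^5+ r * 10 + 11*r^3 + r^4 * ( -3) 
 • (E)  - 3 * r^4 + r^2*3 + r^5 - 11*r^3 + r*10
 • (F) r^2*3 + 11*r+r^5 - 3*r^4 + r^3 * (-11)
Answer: E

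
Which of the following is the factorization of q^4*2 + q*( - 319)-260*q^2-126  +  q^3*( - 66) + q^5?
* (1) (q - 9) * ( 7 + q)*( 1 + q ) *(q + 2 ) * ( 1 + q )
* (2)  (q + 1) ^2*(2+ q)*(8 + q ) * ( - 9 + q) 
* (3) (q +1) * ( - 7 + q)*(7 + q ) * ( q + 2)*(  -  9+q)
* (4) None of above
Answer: 1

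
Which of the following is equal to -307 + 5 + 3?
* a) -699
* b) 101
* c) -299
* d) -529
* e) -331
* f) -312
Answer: c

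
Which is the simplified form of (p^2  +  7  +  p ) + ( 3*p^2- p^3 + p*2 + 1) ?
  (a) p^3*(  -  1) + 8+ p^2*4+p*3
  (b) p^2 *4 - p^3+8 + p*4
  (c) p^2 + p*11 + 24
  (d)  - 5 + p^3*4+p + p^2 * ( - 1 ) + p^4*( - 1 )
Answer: a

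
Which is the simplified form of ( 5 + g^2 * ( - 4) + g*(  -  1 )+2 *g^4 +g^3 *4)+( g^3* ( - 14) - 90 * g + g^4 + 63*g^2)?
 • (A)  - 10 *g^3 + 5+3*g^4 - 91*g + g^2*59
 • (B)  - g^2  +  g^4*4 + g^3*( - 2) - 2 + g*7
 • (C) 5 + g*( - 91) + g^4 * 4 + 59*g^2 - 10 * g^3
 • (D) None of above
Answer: A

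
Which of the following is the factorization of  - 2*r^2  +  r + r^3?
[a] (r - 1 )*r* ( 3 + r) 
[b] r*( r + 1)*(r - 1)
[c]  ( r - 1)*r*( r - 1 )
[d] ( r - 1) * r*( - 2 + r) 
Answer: c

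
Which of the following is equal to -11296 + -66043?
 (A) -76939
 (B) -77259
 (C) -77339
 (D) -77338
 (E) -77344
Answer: C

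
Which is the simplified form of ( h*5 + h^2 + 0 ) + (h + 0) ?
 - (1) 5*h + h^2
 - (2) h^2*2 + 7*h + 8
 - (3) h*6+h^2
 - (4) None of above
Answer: 3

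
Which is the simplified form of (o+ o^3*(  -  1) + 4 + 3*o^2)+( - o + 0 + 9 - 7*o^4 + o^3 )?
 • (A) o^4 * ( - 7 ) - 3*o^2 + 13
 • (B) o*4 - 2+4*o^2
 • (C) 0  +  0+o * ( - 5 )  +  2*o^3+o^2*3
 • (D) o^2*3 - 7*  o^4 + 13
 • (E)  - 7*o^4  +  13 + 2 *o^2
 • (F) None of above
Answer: D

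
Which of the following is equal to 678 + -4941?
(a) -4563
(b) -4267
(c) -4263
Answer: c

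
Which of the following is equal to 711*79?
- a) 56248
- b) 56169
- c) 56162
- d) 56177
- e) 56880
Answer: b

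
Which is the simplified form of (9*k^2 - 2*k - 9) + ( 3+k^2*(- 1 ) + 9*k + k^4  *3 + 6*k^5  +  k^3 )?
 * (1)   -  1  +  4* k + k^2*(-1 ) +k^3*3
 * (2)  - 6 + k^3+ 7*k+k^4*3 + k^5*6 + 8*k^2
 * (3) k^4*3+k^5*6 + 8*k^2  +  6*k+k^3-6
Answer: 2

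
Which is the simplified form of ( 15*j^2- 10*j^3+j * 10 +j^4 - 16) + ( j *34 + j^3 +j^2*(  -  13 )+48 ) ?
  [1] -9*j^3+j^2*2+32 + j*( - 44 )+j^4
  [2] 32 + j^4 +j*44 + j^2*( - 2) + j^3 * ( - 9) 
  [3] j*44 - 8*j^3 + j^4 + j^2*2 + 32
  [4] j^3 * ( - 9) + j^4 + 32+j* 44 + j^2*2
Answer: 4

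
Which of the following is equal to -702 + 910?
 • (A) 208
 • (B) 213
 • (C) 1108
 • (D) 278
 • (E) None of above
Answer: A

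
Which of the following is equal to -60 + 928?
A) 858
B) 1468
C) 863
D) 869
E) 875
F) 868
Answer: F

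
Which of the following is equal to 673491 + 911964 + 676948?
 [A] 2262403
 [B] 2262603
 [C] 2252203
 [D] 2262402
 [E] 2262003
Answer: A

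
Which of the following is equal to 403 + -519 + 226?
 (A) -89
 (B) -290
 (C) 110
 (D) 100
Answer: C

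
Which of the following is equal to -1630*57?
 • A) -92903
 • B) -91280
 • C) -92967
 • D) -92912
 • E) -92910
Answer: E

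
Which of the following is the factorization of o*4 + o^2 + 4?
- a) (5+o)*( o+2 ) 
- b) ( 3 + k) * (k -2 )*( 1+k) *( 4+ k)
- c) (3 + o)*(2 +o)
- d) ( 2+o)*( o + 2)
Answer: d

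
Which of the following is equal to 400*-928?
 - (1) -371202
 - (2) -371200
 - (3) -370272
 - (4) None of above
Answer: 2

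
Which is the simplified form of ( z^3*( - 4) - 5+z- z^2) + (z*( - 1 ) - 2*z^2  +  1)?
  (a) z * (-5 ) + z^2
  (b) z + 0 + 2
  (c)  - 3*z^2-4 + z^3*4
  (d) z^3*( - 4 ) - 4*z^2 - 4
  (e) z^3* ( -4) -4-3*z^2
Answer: e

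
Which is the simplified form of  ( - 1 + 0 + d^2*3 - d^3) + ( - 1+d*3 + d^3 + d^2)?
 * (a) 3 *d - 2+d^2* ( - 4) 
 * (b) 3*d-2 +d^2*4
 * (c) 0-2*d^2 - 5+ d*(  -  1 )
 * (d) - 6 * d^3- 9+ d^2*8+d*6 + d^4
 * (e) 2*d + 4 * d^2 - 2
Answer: b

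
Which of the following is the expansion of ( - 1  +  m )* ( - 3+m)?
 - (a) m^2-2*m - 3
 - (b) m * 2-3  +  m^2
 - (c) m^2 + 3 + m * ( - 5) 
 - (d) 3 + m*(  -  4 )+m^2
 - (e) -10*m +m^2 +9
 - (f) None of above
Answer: d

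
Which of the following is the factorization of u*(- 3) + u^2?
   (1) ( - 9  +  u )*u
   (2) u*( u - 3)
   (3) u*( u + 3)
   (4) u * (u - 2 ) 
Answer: 2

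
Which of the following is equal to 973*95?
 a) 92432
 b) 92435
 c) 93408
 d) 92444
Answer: b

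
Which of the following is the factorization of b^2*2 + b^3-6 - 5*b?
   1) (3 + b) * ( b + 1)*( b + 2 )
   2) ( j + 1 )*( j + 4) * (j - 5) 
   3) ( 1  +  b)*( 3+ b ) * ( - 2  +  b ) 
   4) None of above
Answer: 3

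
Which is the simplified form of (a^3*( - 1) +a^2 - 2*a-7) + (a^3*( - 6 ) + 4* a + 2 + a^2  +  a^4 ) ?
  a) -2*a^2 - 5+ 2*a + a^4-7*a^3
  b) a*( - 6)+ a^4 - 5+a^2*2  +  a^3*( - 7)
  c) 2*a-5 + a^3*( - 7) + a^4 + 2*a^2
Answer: c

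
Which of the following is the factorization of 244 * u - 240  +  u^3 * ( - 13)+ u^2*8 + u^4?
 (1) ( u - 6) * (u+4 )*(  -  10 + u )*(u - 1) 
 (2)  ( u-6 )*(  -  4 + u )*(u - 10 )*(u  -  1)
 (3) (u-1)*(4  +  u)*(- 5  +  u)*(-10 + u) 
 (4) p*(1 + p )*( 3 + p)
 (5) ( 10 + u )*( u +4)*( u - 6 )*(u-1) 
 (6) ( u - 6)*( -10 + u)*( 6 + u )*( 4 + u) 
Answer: 1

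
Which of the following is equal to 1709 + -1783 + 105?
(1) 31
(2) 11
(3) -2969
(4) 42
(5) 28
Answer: 1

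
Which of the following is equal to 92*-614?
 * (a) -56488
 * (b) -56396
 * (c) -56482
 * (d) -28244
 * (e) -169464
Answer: a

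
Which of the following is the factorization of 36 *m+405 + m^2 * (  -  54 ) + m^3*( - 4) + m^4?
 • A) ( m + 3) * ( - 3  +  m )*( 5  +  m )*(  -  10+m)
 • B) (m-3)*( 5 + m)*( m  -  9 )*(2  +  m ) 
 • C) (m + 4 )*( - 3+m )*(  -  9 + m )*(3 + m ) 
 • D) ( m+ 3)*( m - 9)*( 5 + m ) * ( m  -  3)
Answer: D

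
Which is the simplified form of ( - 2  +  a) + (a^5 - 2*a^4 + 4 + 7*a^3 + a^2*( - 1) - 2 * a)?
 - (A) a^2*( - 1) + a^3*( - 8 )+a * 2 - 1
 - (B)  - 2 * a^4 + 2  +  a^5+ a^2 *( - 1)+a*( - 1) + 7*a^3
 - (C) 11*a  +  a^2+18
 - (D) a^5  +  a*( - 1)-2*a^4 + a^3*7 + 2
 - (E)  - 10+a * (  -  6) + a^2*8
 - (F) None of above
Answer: B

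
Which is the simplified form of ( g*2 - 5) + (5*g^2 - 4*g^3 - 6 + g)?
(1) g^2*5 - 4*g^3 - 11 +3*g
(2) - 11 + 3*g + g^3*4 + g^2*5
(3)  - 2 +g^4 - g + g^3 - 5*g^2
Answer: 1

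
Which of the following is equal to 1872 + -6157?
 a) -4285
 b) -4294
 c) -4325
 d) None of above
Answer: a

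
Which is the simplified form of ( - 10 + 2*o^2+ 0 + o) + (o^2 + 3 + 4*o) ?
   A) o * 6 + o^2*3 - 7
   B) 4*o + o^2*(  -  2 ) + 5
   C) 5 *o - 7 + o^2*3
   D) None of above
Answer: C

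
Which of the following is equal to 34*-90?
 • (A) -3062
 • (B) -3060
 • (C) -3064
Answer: B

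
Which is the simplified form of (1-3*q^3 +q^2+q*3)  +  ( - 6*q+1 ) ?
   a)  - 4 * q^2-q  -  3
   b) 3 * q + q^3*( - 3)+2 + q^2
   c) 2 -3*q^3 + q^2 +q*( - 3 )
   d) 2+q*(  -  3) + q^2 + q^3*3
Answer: c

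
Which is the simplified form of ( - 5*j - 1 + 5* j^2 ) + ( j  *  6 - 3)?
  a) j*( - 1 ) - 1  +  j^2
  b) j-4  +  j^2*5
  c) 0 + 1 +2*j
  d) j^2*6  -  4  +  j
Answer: b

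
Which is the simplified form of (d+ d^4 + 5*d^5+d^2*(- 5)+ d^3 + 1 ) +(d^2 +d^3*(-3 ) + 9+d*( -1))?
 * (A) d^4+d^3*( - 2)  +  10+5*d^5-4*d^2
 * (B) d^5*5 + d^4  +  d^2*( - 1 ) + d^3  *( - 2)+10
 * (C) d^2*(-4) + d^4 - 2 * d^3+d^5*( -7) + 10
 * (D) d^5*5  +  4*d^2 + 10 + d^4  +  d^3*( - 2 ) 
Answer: A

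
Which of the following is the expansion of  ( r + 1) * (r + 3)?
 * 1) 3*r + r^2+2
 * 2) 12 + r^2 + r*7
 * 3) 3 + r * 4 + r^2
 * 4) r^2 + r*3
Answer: 3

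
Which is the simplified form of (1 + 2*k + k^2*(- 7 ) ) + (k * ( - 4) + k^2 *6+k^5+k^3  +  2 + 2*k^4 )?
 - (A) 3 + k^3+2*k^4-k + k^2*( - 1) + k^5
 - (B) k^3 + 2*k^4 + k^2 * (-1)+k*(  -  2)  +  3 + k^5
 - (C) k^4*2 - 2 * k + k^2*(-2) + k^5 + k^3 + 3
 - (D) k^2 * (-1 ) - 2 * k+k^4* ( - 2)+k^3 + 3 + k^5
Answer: B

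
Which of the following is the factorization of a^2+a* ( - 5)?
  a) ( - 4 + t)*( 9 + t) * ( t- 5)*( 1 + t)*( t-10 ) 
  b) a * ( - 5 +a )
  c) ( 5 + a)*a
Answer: b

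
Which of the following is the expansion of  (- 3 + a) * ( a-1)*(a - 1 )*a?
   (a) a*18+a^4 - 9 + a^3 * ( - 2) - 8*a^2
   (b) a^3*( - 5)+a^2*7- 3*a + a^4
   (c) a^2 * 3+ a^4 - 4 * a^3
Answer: b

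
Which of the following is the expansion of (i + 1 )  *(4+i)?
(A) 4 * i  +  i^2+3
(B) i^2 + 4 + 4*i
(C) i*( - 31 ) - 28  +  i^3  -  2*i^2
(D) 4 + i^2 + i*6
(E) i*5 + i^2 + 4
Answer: E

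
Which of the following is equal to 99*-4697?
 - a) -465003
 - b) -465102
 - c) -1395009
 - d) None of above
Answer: a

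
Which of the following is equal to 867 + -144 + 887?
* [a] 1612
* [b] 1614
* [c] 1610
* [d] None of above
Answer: c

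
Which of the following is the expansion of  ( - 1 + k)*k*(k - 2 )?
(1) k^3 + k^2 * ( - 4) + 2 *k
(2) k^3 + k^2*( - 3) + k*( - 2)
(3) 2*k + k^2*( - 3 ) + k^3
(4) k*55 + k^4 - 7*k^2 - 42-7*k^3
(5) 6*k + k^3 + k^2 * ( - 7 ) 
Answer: 3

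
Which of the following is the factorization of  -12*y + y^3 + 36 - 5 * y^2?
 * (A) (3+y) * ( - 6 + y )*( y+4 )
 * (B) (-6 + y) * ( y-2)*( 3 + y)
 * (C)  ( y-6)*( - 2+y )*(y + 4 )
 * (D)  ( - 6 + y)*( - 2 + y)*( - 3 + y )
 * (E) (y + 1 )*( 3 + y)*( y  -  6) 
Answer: B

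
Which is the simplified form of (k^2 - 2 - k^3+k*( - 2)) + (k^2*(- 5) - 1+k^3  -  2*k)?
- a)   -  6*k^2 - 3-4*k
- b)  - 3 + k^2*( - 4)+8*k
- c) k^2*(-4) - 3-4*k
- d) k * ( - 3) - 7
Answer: c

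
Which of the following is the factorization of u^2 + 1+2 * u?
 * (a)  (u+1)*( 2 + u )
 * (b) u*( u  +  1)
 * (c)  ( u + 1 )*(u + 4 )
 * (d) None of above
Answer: d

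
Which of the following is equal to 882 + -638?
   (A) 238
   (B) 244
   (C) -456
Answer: B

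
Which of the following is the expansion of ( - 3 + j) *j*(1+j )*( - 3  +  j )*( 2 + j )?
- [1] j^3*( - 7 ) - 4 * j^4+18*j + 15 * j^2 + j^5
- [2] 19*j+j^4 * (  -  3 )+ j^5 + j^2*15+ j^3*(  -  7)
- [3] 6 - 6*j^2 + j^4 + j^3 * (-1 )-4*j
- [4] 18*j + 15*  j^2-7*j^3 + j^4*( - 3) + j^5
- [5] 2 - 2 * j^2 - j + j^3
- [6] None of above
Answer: 4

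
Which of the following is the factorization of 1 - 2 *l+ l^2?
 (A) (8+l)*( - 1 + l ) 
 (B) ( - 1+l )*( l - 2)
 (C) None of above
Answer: C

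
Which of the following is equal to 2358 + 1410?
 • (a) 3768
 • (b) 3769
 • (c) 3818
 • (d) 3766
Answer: a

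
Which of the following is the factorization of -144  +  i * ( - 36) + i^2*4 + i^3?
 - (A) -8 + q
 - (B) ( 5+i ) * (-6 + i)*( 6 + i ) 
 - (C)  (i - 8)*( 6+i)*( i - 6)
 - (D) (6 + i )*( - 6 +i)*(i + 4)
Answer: D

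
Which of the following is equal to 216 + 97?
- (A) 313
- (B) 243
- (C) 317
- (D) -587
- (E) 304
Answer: A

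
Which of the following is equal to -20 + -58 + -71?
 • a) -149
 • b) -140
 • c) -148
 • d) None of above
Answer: a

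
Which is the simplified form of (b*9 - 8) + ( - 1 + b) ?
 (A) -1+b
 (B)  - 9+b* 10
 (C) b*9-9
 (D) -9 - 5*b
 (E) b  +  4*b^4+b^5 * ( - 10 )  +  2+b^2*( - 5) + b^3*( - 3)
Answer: B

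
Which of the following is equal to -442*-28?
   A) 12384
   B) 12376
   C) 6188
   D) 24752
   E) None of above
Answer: B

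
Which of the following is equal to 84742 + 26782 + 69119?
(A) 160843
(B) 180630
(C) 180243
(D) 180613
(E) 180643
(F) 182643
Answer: E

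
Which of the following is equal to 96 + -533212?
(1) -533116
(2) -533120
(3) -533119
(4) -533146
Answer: 1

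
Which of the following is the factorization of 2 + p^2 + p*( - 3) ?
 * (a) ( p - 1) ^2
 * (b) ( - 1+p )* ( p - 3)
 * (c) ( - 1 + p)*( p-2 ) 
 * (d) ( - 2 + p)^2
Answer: c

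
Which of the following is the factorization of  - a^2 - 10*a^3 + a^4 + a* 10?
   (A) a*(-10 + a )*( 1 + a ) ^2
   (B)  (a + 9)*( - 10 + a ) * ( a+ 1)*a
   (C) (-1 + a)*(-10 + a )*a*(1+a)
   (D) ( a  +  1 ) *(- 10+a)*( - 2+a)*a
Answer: C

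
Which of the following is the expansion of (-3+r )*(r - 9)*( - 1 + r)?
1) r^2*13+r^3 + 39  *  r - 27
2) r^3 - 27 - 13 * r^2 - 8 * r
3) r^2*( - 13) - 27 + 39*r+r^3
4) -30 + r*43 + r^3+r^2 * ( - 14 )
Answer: 3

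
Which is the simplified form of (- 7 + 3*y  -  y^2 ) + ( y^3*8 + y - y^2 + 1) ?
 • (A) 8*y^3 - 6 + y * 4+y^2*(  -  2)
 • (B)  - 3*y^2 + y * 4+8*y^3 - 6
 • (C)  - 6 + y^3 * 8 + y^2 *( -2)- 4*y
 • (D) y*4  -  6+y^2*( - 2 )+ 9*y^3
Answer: A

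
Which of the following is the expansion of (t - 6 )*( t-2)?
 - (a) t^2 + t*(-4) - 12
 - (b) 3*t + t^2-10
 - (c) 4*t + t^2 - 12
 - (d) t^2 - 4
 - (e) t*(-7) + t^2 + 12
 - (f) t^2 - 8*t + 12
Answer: f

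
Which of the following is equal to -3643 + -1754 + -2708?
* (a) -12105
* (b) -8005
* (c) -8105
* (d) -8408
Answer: c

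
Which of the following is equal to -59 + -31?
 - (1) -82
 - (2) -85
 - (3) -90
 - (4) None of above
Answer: 3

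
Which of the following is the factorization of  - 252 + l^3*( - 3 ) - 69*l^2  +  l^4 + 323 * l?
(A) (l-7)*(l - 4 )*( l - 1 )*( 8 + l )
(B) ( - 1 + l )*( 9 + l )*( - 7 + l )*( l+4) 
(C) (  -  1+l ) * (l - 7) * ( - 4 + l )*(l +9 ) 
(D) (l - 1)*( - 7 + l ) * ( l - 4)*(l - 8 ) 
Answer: C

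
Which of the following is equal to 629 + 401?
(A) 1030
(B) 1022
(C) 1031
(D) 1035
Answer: A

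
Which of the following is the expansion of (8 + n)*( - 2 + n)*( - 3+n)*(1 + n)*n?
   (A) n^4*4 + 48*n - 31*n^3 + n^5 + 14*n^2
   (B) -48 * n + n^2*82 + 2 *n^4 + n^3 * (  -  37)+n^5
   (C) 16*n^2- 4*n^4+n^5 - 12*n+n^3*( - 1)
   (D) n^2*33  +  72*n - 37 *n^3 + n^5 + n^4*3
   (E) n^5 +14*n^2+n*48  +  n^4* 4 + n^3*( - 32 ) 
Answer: A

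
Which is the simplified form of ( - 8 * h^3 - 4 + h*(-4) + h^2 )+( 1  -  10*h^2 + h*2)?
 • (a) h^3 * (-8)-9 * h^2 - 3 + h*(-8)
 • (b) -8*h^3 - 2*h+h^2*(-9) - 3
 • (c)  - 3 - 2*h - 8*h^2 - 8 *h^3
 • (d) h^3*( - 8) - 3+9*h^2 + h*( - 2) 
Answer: b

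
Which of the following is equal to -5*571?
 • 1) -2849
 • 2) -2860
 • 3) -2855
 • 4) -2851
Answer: 3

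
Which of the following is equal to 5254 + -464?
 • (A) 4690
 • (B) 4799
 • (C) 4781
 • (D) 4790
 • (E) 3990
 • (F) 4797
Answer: D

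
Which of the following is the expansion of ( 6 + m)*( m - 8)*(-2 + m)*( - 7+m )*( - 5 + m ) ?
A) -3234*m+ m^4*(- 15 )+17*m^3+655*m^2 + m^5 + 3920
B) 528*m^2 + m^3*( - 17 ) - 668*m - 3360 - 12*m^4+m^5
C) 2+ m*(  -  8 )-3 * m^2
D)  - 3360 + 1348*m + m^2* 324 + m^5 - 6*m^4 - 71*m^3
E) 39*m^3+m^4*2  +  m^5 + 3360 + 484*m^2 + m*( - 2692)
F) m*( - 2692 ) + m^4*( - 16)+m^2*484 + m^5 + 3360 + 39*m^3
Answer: F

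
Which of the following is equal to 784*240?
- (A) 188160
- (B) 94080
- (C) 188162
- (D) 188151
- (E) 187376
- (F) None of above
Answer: A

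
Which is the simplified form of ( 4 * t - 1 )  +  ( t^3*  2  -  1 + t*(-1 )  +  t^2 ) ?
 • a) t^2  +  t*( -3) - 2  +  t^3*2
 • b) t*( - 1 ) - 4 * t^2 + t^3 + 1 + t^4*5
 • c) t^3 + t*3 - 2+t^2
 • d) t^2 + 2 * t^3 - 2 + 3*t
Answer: d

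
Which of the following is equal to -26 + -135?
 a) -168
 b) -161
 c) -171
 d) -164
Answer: b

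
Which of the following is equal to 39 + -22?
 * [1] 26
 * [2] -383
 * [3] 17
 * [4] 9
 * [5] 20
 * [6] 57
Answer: 3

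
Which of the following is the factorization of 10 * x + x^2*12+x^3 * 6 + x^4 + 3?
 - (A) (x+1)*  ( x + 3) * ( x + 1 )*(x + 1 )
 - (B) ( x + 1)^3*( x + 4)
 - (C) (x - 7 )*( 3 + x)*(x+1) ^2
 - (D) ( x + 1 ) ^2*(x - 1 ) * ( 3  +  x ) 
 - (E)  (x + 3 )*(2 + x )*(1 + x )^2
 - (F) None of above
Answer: A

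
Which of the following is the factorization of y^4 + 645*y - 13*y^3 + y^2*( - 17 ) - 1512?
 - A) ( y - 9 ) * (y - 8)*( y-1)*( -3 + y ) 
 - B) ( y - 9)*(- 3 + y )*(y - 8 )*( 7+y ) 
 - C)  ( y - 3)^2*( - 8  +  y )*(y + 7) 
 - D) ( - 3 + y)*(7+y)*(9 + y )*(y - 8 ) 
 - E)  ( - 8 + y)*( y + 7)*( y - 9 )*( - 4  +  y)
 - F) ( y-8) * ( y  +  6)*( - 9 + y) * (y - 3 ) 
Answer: B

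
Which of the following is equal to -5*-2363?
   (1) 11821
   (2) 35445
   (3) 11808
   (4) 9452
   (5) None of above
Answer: 5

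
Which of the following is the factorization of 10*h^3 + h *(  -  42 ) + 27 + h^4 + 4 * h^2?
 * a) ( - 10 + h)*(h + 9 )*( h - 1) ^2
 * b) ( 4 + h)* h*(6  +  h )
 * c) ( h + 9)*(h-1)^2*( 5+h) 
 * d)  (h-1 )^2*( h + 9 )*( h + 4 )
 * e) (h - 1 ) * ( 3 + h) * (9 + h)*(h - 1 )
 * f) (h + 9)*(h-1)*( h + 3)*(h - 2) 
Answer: e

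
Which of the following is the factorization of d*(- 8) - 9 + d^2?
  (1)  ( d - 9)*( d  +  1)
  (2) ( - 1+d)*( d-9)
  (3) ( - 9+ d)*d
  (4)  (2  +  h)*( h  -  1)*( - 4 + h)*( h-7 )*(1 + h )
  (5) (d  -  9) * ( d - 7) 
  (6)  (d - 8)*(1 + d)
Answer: 1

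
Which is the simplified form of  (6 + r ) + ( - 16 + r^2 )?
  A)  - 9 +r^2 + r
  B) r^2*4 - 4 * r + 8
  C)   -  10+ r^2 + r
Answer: C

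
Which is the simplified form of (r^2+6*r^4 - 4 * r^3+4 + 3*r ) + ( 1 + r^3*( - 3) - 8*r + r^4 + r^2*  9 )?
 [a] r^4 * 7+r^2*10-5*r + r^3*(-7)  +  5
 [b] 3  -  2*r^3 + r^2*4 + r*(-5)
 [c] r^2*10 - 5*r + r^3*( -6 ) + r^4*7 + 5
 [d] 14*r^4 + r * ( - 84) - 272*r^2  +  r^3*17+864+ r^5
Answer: a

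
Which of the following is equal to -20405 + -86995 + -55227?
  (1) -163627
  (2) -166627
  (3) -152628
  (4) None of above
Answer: 4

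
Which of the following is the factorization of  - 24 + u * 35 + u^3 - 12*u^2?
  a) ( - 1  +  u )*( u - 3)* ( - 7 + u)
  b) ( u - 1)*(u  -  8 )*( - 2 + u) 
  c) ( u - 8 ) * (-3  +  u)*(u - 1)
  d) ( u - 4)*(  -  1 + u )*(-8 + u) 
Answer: c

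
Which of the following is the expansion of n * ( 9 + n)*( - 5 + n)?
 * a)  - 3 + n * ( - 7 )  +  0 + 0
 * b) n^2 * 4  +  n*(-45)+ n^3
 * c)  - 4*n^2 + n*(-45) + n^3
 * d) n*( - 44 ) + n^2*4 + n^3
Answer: b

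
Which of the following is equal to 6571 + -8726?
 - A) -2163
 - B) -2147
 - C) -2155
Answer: C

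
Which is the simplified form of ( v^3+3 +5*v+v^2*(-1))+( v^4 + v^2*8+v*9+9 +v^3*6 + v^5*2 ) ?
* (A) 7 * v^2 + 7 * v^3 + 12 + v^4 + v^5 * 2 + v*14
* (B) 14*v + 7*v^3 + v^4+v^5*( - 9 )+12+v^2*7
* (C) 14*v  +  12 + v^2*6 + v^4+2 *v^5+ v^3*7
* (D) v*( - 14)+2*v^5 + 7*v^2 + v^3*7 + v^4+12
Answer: A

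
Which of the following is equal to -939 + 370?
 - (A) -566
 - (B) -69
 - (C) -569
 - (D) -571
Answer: C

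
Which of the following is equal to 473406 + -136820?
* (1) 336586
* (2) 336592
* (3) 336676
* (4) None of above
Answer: 1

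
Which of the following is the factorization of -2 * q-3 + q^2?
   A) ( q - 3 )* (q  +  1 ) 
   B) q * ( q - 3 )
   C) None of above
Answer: A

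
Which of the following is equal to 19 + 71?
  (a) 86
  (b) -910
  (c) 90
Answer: c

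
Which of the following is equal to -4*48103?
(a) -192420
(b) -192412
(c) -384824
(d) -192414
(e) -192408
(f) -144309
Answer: b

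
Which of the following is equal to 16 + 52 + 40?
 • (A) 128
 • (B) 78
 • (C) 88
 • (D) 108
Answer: D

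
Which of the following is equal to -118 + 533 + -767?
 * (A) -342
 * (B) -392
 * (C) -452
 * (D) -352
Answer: D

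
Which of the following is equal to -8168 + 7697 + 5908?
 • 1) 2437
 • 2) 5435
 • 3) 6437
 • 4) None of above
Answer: 4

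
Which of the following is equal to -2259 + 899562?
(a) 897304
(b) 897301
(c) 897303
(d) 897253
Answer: c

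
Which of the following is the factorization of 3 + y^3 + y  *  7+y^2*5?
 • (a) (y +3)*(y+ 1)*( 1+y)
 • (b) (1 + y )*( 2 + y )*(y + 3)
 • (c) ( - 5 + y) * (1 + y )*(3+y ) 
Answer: a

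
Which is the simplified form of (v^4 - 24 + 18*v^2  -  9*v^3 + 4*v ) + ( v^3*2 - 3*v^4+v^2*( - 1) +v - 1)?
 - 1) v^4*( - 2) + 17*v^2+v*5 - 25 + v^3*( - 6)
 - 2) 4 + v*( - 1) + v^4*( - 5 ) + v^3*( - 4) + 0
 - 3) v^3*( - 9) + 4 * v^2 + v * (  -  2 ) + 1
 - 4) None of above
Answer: 4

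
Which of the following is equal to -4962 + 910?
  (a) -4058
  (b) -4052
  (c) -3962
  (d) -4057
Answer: b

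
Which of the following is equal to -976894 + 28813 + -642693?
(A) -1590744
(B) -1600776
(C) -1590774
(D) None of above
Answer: C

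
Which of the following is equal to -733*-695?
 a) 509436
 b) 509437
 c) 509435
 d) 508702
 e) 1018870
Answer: c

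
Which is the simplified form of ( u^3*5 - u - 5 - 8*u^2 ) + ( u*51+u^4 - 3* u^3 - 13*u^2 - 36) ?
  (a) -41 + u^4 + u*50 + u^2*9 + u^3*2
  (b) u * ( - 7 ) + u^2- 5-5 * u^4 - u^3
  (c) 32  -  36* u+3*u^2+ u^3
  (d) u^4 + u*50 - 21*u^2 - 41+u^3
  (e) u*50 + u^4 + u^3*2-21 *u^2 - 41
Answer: e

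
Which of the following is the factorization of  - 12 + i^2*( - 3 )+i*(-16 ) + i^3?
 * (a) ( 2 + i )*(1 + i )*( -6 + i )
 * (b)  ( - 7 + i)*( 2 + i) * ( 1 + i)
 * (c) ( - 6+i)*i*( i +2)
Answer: a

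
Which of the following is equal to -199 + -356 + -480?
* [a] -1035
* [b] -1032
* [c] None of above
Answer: a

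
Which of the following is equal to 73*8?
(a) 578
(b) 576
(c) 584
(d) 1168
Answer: c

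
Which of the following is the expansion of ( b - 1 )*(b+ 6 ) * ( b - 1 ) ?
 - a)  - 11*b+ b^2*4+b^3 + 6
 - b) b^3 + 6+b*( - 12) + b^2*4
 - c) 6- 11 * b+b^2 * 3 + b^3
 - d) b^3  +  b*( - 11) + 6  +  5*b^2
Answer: a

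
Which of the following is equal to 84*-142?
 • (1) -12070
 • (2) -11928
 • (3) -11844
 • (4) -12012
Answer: 2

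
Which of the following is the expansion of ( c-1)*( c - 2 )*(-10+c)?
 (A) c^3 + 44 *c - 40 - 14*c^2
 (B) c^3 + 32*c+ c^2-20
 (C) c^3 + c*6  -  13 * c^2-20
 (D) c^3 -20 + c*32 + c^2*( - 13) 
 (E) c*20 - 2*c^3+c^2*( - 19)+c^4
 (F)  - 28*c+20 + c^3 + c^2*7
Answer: D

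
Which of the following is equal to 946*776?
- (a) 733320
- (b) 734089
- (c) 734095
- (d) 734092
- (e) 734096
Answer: e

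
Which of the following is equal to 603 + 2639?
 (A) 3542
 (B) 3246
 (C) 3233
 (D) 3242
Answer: D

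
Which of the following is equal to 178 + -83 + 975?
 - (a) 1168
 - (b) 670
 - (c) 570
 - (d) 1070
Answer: d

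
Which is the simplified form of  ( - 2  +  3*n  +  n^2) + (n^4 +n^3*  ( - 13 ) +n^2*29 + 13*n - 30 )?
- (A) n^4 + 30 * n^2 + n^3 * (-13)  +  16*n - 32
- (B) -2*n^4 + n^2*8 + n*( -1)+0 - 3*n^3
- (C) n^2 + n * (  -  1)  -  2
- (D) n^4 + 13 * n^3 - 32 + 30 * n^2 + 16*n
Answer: A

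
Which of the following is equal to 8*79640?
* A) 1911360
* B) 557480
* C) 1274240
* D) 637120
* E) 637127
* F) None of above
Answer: D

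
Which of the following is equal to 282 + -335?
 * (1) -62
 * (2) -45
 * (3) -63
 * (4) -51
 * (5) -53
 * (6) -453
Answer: 5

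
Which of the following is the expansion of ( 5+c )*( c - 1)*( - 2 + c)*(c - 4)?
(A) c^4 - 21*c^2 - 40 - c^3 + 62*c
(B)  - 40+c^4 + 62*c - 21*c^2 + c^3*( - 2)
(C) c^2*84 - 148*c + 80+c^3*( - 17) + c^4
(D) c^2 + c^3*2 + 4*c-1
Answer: B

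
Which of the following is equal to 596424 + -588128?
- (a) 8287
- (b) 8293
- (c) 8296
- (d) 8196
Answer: c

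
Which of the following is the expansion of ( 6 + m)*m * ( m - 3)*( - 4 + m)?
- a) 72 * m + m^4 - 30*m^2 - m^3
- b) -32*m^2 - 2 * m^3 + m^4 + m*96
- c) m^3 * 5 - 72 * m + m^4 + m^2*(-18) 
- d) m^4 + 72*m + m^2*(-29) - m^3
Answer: a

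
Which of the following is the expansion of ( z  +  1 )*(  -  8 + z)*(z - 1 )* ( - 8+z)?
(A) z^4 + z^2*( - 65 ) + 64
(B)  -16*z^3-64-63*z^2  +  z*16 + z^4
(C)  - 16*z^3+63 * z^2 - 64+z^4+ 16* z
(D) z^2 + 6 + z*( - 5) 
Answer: C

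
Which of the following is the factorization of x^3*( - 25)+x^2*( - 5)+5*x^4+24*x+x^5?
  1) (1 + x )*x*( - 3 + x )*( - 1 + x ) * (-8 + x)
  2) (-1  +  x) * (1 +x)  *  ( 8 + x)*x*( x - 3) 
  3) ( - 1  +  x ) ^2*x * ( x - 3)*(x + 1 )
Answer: 2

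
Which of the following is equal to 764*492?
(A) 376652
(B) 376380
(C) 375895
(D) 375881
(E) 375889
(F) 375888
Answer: F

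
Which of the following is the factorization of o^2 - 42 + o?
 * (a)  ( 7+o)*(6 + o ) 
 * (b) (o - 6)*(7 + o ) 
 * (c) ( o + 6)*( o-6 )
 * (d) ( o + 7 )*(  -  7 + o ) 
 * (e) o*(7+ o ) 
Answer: b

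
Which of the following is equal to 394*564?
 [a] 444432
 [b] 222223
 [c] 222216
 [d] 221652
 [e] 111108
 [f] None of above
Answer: c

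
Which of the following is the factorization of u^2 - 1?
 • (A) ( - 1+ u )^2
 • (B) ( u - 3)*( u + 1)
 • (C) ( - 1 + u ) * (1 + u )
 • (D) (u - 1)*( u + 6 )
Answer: C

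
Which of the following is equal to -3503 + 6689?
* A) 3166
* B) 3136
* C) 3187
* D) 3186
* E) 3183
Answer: D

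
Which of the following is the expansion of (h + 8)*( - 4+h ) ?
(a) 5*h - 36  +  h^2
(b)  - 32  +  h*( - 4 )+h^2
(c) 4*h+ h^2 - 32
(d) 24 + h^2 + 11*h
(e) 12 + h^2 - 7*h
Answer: c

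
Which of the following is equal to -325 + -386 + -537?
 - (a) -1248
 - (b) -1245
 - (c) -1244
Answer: a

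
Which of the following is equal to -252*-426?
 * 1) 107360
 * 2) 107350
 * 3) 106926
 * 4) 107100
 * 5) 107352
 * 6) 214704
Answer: 5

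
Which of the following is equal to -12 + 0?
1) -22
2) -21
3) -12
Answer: 3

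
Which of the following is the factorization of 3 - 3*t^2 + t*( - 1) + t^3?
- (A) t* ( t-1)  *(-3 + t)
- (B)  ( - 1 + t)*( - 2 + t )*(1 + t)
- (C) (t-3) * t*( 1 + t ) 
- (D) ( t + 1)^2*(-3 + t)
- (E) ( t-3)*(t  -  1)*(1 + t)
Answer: E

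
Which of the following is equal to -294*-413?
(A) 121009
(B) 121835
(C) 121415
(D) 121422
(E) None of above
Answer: D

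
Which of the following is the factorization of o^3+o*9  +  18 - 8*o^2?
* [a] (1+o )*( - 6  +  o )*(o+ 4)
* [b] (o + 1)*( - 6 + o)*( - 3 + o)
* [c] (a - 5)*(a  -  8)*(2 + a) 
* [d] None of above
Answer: b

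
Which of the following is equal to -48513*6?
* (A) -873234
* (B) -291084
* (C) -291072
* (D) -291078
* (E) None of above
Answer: D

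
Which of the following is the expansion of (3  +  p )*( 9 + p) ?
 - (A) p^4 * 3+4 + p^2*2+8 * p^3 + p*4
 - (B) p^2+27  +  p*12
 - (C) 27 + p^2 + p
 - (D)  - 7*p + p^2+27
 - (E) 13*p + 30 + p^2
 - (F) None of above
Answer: B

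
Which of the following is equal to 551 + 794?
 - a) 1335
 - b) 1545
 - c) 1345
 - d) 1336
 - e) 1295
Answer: c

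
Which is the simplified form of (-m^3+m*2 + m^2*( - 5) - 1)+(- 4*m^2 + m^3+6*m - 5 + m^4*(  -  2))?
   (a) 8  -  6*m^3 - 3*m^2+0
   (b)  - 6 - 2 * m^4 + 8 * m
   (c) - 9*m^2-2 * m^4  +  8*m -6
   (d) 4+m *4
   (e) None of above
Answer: c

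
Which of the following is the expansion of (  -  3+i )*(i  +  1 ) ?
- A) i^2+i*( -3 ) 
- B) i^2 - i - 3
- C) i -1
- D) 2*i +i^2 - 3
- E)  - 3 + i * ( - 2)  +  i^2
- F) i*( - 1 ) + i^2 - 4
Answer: E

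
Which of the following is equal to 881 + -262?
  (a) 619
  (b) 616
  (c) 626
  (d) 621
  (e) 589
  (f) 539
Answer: a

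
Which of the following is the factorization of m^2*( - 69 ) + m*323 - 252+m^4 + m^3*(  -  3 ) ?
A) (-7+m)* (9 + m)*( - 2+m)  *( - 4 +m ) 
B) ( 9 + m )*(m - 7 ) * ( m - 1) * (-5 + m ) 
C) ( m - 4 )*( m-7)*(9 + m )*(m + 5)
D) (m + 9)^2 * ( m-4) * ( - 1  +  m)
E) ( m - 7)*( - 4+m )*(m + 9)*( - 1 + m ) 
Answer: E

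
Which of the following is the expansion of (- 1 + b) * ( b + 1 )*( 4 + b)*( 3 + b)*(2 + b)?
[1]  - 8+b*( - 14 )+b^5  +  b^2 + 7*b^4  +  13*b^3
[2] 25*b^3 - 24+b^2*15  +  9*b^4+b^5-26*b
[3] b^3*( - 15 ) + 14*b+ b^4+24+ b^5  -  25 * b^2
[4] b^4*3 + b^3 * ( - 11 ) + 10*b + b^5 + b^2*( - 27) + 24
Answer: 2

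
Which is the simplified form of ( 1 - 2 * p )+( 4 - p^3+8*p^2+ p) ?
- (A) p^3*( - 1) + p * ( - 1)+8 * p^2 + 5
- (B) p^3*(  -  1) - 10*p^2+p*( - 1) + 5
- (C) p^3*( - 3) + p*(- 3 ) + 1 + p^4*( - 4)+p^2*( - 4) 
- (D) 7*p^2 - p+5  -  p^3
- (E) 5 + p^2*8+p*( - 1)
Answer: A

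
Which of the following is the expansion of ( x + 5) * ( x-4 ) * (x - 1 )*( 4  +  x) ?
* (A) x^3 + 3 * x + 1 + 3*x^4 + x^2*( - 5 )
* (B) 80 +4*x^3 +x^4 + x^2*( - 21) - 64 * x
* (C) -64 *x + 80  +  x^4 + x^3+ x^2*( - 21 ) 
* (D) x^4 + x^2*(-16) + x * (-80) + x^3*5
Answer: B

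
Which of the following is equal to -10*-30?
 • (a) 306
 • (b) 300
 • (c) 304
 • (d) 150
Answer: b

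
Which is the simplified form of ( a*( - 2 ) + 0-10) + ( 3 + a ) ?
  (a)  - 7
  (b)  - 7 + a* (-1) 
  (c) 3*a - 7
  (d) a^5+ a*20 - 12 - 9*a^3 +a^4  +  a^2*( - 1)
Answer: b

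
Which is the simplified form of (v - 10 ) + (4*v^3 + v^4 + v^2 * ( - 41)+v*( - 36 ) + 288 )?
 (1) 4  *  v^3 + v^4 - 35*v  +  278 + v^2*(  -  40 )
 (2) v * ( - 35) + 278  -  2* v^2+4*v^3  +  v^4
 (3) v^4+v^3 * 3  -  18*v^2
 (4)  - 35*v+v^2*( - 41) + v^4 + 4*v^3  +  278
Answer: 4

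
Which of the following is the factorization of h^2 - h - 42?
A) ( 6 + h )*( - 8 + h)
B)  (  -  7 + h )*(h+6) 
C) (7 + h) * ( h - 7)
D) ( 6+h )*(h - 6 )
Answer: B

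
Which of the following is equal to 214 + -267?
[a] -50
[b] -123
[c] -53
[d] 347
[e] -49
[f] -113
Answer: c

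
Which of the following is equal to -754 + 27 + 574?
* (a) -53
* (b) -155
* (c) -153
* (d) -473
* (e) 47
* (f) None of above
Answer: c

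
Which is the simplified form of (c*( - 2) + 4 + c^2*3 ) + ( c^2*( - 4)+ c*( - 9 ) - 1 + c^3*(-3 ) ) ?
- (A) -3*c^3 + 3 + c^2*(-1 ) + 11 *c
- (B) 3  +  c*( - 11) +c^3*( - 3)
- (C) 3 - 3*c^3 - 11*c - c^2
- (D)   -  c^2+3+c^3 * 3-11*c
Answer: C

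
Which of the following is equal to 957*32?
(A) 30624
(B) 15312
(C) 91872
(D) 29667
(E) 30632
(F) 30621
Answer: A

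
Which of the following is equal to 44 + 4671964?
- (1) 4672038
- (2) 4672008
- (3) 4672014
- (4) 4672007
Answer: 2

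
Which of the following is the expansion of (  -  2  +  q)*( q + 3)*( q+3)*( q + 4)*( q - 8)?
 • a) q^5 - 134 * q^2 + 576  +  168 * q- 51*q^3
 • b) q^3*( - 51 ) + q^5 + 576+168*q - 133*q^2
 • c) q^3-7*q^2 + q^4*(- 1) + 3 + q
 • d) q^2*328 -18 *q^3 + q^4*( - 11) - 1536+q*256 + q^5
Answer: a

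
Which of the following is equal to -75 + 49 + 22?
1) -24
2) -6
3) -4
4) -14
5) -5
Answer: 3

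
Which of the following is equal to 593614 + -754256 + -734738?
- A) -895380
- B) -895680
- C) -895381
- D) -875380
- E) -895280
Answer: A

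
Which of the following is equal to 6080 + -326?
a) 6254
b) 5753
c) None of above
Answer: c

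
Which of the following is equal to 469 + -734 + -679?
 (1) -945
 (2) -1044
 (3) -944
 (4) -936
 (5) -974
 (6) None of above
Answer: 3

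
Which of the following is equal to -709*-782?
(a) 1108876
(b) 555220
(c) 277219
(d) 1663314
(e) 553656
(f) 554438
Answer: f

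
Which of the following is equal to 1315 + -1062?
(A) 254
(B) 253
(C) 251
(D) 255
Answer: B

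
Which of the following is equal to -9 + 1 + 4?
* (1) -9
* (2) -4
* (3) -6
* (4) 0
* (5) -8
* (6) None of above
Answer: 2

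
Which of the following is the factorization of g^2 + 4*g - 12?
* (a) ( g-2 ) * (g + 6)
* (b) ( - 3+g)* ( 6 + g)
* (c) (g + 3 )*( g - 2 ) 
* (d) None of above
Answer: a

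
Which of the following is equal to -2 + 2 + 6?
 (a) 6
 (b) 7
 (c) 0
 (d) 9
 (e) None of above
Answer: a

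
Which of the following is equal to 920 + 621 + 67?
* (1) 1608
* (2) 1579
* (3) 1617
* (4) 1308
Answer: 1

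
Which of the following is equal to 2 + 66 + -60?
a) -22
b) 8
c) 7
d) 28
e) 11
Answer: b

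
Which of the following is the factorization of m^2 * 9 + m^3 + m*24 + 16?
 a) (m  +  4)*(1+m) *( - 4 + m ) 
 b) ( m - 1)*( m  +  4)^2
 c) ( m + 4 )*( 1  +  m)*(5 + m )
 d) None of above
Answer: d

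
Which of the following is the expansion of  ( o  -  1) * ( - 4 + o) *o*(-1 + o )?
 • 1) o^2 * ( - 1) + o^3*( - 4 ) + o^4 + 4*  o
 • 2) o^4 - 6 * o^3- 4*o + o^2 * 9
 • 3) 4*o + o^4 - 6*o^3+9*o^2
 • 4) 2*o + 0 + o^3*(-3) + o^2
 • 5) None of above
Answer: 2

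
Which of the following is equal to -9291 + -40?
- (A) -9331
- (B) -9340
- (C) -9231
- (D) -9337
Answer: A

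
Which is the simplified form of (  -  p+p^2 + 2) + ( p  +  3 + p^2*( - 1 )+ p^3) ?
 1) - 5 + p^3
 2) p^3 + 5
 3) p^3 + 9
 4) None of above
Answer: 2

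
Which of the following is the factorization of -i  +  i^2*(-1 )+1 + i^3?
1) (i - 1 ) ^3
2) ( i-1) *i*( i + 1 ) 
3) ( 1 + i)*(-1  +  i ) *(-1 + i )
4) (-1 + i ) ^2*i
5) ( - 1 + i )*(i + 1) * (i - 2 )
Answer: 3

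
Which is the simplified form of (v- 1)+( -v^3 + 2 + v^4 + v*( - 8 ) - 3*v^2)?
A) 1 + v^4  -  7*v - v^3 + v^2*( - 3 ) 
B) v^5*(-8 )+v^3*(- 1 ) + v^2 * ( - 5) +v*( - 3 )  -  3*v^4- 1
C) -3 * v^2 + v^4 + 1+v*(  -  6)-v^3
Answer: A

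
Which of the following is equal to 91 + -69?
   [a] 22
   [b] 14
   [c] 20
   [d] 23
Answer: a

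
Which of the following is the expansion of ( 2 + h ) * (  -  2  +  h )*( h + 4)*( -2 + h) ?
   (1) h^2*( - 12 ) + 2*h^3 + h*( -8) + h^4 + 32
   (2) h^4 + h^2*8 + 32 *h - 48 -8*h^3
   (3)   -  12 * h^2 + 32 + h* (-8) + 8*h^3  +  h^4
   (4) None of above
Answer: 1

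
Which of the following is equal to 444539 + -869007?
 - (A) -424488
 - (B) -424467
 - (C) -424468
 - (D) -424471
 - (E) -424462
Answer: C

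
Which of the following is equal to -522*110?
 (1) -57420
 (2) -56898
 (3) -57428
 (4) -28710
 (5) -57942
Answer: 1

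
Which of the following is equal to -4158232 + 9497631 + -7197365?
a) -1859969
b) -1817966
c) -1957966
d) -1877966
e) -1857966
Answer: e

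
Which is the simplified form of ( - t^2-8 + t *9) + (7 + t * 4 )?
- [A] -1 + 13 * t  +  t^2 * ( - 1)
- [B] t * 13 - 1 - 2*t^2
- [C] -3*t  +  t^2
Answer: A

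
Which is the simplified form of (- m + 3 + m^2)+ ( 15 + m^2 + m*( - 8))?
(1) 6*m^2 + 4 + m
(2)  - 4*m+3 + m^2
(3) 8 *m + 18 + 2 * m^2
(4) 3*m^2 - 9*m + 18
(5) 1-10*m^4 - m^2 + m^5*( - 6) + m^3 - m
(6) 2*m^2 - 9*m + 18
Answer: 6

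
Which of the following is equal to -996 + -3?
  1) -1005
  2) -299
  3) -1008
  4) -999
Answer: 4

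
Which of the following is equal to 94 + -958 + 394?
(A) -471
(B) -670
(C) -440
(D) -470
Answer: D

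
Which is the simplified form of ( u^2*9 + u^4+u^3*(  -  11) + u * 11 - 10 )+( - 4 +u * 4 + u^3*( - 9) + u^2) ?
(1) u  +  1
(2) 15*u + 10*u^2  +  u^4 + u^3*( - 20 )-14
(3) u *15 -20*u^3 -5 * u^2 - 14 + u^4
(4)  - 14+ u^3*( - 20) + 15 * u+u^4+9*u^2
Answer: 2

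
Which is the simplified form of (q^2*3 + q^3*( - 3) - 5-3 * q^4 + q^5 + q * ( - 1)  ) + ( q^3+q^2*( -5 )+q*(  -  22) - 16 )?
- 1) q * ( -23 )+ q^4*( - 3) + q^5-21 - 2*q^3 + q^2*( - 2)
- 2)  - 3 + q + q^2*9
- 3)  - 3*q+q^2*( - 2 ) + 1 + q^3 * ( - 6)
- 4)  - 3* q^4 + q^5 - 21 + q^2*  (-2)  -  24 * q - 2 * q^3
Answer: 1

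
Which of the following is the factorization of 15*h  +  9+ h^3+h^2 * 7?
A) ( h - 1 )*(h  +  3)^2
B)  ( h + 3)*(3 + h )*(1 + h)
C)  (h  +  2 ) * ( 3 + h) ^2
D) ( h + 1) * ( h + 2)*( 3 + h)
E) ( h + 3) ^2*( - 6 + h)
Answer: B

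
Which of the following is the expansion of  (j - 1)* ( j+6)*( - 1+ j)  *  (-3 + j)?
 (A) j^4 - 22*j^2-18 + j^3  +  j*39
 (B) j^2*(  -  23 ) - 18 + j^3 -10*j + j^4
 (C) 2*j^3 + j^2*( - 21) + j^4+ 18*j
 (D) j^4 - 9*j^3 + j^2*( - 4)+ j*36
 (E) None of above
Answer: E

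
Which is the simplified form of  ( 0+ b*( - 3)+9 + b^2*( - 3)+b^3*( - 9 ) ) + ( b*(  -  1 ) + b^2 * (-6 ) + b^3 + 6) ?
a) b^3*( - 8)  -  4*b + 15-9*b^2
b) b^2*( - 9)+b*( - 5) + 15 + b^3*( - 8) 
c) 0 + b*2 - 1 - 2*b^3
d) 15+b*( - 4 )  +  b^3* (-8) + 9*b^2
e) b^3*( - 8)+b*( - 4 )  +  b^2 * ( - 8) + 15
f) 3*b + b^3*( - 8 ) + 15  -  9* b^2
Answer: a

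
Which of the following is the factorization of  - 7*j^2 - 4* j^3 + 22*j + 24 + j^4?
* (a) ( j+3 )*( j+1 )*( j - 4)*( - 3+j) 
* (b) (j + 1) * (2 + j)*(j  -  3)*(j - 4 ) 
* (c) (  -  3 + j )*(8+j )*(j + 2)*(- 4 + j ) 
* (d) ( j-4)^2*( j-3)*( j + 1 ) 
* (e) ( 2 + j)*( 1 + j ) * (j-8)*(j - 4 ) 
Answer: b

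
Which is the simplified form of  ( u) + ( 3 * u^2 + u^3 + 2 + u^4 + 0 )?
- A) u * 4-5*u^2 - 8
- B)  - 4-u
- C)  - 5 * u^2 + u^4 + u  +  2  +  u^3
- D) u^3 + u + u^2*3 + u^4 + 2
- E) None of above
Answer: D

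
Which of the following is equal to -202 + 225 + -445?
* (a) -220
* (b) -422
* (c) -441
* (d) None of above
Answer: b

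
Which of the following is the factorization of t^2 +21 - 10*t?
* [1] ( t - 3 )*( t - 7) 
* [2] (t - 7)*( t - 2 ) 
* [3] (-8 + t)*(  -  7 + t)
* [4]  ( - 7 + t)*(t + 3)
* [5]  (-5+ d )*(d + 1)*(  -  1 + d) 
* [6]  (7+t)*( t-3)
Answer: 1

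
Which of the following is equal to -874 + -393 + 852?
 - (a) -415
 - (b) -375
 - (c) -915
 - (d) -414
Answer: a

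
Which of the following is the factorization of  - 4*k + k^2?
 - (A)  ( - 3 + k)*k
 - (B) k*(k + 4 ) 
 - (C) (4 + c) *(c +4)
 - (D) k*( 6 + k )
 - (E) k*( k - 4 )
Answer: E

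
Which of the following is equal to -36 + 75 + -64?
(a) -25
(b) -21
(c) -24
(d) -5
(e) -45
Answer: a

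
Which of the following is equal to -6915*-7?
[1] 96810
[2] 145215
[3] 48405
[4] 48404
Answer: 3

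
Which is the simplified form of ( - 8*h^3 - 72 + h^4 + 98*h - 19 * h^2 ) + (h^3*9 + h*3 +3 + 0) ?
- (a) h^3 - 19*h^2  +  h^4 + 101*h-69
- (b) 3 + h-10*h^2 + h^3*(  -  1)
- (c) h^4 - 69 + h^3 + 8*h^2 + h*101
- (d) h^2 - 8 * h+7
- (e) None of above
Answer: a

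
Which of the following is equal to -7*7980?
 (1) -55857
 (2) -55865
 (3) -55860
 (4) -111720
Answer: 3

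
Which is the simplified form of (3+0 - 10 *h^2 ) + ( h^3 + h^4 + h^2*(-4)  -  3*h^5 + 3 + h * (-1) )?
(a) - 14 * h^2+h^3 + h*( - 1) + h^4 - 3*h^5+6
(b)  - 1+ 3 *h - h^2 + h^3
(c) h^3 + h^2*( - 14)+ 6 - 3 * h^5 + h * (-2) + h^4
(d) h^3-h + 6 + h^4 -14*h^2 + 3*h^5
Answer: a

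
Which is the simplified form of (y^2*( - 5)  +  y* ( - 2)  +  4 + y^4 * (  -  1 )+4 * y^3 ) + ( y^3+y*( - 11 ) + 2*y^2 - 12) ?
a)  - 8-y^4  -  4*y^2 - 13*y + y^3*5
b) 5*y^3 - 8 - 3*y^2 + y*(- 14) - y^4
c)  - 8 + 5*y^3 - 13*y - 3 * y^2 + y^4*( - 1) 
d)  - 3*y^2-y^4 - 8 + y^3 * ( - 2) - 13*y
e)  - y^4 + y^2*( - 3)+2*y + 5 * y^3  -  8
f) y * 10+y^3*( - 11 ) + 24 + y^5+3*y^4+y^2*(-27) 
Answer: c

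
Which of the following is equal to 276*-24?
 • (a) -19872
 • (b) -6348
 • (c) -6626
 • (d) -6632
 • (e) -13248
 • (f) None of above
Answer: f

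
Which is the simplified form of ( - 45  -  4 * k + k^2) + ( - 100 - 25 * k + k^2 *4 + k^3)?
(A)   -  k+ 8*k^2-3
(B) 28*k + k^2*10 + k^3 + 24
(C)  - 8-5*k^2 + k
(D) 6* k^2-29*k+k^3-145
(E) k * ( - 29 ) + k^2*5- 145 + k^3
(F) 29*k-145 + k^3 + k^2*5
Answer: E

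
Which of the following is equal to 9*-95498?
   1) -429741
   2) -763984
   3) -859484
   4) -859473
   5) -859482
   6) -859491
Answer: 5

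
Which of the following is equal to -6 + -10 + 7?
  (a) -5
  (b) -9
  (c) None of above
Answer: b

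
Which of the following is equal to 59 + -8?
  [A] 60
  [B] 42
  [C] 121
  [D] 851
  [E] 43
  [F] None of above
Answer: F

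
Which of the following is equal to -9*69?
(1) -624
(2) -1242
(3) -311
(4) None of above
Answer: 4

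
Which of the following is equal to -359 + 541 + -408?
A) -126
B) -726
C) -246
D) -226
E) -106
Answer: D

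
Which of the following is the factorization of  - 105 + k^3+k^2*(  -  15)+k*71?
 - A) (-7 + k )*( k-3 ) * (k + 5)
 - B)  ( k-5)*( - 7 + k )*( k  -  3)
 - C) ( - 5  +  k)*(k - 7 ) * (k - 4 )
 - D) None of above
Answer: B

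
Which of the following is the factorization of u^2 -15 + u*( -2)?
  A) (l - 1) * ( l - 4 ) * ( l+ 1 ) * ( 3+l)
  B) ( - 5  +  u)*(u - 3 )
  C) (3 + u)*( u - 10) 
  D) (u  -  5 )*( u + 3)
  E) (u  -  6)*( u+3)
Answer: D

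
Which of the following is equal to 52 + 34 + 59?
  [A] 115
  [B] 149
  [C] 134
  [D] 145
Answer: D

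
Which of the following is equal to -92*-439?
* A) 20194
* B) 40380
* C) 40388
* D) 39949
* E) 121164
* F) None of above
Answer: C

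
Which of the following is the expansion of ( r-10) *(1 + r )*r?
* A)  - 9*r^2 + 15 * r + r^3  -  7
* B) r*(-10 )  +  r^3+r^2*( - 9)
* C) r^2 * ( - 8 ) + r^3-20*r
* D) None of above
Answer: B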